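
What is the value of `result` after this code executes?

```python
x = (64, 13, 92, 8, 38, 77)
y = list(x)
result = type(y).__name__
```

x is tuple; y is list; result = 'list'

'list'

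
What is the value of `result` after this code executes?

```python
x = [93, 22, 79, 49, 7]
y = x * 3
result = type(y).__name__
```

x is list; y is list; result = 'list'

'list'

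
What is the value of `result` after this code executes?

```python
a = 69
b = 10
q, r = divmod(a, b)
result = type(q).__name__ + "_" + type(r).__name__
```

a is int; b is int; q is int; r is int; result = 'int_int'

'int_int'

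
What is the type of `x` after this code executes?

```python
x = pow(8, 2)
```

pow(int, int) returns int

int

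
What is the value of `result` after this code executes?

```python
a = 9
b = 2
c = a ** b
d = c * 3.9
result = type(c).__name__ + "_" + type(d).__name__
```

a is int; b is int; c is int; d is float; result = 'int_float'

'int_float'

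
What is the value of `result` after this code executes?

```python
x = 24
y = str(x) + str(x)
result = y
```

x = 24; y = '2424'; result = '2424'

'2424'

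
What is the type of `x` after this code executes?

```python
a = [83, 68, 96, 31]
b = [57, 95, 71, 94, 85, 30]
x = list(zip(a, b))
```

list(zip()) returns a list of tuples

list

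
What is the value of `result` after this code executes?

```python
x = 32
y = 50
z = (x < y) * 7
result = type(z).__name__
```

x is int; y is int; z is int; result = 'int'

'int'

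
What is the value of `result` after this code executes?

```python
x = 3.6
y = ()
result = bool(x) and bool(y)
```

x = 3.6; y = (); result = False

False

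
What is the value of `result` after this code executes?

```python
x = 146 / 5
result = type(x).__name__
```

x is float; result = 'float'

'float'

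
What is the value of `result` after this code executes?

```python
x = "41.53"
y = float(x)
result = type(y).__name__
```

x is str; y is float; result = 'float'

'float'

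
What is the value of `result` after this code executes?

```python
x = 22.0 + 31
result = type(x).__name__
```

x is float; result = 'float'

'float'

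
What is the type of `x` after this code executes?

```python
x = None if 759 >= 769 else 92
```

759 >= 769 is False, so the else branch is taken

int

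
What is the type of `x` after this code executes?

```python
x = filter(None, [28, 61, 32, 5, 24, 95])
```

filter() returns a filter object

filter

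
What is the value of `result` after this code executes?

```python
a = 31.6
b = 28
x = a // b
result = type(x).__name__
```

a is float; b is int; x is float; result = 'float'

'float'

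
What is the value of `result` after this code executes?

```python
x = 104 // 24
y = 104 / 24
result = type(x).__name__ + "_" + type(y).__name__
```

x is int; y is float; result = 'int_float'

'int_float'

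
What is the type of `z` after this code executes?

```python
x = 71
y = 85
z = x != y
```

Comparison returns bool

bool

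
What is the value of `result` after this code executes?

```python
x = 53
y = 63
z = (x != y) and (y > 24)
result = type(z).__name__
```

x is int; y is int; z is bool; result = 'bool'

'bool'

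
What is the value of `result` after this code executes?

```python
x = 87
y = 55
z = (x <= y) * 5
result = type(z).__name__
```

x is int; y is int; z is int; result = 'int'

'int'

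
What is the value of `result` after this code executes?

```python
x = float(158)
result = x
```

x = 158.0; result = 158.0

158.0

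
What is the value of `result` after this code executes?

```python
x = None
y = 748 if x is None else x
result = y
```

x = None; y = 748; result = 748

748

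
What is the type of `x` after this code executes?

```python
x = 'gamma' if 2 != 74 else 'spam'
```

Both branches of conditional are str

str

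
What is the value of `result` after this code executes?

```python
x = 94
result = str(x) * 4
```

x = 94; result = '94949494'

'94949494'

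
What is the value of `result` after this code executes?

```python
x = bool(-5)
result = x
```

x = True; result = True

True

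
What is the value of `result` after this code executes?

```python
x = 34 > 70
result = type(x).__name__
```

x is bool; result = 'bool'

'bool'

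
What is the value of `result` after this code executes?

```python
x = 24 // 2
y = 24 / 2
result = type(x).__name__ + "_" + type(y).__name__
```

x is int; y is float; result = 'int_float'

'int_float'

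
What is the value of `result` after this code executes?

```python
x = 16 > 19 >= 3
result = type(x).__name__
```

x is bool; result = 'bool'

'bool'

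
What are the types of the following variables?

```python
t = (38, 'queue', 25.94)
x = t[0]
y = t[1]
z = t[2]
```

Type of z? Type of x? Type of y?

tuple[2] is float; tuple[0] is int; tuple[1] is str

float, int, str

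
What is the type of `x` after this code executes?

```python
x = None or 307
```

'or' with None returns the other truthy value

int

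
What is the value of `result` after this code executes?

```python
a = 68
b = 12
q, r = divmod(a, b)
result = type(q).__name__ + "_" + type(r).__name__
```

a is int; b is int; q is int; r is int; result = 'int_int'

'int_int'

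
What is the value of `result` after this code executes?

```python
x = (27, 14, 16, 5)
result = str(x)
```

x = (27, 14, 16, 5); result = '(27, 14, 16, 5)'

'(27, 14, 16, 5)'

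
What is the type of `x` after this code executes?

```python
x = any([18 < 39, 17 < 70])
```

any() returns bool

bool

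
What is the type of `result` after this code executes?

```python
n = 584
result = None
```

None has type NoneType

NoneType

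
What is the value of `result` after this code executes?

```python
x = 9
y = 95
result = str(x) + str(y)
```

x = 9; y = 95; result = '995'

'995'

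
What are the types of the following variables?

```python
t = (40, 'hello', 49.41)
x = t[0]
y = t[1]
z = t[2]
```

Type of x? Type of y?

tuple[0] is int; tuple[1] is str

int, str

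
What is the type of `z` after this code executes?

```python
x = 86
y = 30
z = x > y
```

Comparison returns bool

bool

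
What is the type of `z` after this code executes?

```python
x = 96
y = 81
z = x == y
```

Equality comparison returns bool

bool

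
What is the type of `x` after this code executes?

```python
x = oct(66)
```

oct() returns str representation

str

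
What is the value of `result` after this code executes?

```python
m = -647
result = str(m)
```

m = -647; result = '-647'

'-647'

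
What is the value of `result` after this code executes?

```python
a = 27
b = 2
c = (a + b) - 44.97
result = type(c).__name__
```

a is int; b is int; c is float; result = 'float'

'float'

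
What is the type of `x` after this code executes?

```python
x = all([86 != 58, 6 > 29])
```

all() returns bool

bool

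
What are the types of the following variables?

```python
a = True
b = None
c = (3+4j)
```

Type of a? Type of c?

a is assigned the constant True, which has type bool; c is assigned (3+4j), an int plus an imaginary literal (j suffix), which evaluates to complex

bool, complex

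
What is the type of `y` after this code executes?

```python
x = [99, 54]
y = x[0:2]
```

Slicing a list returns a list

list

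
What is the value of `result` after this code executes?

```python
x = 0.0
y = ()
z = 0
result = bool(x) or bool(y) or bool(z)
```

x = 0.0; y = (); z = 0; result = False

False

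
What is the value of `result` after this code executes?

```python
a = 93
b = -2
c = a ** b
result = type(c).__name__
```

a is int; b is int; c is float; result = 'float'

'float'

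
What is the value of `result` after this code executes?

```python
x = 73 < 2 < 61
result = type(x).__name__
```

x is bool; result = 'bool'

'bool'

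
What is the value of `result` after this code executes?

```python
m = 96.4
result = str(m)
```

m = 96.4; result = '96.4'

'96.4'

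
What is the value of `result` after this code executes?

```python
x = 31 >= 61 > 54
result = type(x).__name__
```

x is bool; result = 'bool'

'bool'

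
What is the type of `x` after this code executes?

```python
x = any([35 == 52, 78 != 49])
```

any() returns bool

bool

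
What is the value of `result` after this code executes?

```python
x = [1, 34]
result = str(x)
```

x = [1, 34]; result = '[1, 34]'

'[1, 34]'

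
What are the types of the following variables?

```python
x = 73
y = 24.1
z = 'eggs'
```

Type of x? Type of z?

x is assigned a bare integer (no decimal point), so it is an int; z is assigned a quoted string literal, so it is a str

int, str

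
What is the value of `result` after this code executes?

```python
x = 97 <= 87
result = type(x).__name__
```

x is bool; result = 'bool'

'bool'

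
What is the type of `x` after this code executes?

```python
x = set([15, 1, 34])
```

set() constructor returns set

set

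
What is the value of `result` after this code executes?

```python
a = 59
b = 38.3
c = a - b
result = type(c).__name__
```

a is int; b is float; c is float; result = 'float'

'float'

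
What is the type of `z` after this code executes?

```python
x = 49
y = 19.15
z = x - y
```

int - float = float

float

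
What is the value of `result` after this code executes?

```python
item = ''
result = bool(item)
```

item = ''; result = False

False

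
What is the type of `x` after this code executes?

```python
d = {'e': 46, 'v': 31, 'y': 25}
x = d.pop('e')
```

dict.pop() returns the value

int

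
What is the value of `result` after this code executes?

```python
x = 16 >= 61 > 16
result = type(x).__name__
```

x is bool; result = 'bool'

'bool'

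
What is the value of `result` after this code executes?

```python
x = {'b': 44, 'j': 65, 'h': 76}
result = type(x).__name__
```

x is dict; result = 'dict'

'dict'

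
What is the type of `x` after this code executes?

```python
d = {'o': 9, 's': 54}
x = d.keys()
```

.keys() returns dict_keys view

dict_keys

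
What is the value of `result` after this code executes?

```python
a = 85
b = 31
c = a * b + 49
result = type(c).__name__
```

a is int; b is int; c is int; result = 'int'

'int'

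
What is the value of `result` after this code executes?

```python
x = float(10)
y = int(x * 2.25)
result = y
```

x = 10.0; y = 22; result = 22

22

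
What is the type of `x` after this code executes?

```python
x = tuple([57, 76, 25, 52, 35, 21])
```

tuple() constructor returns tuple

tuple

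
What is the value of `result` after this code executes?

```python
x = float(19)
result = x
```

x = 19.0; result = 19.0

19.0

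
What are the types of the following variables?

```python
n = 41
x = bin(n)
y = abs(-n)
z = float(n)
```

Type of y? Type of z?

abs() of int returns int; float() returns float

int, float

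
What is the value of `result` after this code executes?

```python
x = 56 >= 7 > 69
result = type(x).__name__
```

x is bool; result = 'bool'

'bool'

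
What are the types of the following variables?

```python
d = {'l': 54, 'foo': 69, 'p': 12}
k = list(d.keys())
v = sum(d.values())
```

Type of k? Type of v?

list() converts to list; sum of ints is int

list, int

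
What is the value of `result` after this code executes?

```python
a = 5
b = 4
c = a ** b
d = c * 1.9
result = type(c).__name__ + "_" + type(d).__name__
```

a is int; b is int; c is int; d is float; result = 'int_float'

'int_float'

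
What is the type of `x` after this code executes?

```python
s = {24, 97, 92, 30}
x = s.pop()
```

Popping from set[int] returns int

int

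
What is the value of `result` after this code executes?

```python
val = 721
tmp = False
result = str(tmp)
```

val = 721; tmp = False; result = 'False'

'False'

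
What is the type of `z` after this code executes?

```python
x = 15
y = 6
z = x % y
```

int % int = int

int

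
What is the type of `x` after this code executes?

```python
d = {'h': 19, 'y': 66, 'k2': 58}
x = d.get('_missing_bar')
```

dict.get() returns None when key not found

NoneType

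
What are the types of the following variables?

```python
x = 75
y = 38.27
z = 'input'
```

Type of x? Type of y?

x is assigned a bare integer (no decimal point), so it is an int; y is assigned a number with a decimal point, so it is a float

int, float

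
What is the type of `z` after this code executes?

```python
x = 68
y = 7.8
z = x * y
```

int * float = float

float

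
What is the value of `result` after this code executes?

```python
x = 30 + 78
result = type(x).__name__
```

x is int; result = 'int'

'int'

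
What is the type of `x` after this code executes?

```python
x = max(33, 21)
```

max() of ints returns int

int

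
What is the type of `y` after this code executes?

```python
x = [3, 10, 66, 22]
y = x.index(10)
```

list.index() returns int

int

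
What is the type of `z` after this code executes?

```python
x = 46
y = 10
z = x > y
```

Comparison returns bool

bool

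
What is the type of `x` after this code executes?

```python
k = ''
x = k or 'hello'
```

'or' returns first truthy value (str)

str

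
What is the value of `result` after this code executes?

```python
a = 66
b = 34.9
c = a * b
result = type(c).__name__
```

a is int; b is float; c is float; result = 'float'

'float'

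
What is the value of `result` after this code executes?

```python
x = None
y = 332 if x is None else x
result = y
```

x = None; y = 332; result = 332

332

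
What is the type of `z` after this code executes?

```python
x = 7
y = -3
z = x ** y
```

int ** negative = float

float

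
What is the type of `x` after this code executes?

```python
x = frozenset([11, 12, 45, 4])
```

frozenset() returns frozenset

frozenset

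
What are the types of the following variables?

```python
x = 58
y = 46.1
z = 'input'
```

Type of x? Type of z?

x is assigned a bare integer (no decimal point), so it is an int; z is assigned a quoted string literal, so it is a str

int, str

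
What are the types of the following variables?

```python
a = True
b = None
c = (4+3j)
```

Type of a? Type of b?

a is assigned the constant True, which has type bool; b is assigned None, whose type is NoneType

bool, NoneType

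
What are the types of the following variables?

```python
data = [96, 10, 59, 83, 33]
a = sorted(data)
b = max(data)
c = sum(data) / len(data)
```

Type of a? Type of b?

sorted() returns list; max of ints returns int

list, int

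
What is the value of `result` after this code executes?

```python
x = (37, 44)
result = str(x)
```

x = (37, 44); result = '(37, 44)'

'(37, 44)'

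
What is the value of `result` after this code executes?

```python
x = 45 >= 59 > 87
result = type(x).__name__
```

x is bool; result = 'bool'

'bool'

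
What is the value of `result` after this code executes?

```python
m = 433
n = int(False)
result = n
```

m = 433; n = 0; result = 0

0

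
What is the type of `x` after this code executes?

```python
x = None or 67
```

'or' with None returns the other truthy value

int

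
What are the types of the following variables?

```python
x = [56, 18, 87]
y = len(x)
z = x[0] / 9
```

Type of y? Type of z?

len() returns int; int / int = float

int, float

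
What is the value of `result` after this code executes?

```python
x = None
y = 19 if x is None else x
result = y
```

x = None; y = 19; result = 19

19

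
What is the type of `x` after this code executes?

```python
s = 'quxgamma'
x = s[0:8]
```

Slicing a str returns str

str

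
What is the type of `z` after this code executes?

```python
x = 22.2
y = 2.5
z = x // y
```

float // float = float

float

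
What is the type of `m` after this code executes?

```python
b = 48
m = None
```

None has type NoneType

NoneType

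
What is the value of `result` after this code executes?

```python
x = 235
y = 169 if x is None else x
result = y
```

x = 235; y = 235; result = 235

235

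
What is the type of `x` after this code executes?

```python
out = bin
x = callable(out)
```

callable() returns bool

bool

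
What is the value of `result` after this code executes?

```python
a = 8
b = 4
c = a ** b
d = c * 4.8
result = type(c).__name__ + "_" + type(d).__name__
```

a is int; b is int; c is int; d is float; result = 'int_float'

'int_float'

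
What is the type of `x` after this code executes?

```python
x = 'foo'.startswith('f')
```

str.startswith() returns bool

bool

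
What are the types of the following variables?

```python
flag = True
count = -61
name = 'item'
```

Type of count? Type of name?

count is assigned a bare integer (no decimal point), so it is an int; name is assigned a quoted string literal, so it is a str

int, str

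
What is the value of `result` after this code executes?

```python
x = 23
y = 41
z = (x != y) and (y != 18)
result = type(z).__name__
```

x is int; y is int; z is bool; result = 'bool'

'bool'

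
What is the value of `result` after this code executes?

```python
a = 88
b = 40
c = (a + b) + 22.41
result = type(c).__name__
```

a is int; b is int; c is float; result = 'float'

'float'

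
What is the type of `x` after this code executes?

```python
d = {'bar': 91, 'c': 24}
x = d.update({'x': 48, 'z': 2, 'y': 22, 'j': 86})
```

dict.update() returns None

NoneType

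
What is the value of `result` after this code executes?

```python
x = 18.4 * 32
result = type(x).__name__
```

x is float; result = 'float'

'float'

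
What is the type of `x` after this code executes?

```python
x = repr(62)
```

repr() returns str

str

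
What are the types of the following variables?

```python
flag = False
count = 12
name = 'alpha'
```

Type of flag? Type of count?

flag is assigned the constant False, which has type bool; count is assigned a bare integer (no decimal point), so it is an int

bool, int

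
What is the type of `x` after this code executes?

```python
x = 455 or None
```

'or' returns first truthy value

int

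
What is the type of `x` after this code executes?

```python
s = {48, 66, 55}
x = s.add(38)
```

set.add() returns None (mutates in place)

NoneType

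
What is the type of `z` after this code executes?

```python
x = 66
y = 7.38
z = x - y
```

int - float = float

float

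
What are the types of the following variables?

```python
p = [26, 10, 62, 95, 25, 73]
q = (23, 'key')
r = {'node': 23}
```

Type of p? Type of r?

p is assigned a list literal (square brackets); r is assigned a dict literal ({key: value})

list, dict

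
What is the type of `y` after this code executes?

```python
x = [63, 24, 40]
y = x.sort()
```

list.sort() returns None (mutates in place)

NoneType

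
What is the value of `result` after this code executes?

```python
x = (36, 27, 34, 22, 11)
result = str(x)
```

x = (36, 27, 34, 22, 11); result = '(36, 27, 34, 22, 11)'

'(36, 27, 34, 22, 11)'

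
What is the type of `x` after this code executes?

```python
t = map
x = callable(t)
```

callable() returns bool

bool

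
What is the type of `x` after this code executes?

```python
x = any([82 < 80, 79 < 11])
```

any() returns bool

bool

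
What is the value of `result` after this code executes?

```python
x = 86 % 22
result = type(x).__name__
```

x is int; result = 'int'

'int'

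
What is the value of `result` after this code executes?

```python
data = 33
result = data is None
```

data = 33; result = False

False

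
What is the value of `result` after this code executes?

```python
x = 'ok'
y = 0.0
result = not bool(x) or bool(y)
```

x = 'ok'; y = 0.0; result = False

False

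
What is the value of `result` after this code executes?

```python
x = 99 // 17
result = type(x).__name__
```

x is int; result = 'int'

'int'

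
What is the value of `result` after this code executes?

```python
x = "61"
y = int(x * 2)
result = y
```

x = '61'; y = 6161; result = 6161

6161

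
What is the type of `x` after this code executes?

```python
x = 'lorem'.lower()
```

str.lower() returns str

str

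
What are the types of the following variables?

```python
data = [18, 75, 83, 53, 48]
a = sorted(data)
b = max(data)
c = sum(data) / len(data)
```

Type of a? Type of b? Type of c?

sorted() returns list; max of ints returns int; int / int = float

list, int, float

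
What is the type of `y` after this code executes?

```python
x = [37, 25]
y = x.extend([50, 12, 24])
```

list.extend() returns None

NoneType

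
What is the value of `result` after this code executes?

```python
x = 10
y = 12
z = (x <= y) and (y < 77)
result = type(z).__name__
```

x is int; y is int; z is bool; result = 'bool'

'bool'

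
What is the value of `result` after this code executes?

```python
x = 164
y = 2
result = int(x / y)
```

x = 164; y = 2; result = 82

82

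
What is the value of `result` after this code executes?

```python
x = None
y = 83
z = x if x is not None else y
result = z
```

x = None; y = 83; z = 83; result = 83

83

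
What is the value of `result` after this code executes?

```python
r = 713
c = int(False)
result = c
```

r = 713; c = 0; result = 0

0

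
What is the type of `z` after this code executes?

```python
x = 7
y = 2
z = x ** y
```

positive int ** positive int = int

int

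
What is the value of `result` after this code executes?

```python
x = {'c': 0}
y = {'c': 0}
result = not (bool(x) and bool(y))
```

x = {'c': 0}; y = {'c': 0}; result = False

False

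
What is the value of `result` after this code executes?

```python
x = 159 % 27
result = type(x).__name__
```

x is int; result = 'int'

'int'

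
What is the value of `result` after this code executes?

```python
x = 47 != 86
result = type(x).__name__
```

x is bool; result = 'bool'

'bool'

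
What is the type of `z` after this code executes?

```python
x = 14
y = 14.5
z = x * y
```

int * float = float

float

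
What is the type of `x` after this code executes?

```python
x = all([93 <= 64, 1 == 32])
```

all() returns bool

bool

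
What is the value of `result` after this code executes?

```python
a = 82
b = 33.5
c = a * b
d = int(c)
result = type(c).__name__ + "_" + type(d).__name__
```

a is int; b is float; c is float; d is int; result = 'float_int'

'float_int'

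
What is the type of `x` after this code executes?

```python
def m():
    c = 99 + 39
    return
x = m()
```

Bare return returns None

NoneType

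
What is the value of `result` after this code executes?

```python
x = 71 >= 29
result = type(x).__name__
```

x is bool; result = 'bool'

'bool'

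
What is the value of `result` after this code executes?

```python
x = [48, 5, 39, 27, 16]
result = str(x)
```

x = [48, 5, 39, 27, 16]; result = '[48, 5, 39, 27, 16]'

'[48, 5, 39, 27, 16]'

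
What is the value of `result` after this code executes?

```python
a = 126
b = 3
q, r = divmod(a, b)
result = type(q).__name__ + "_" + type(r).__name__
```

a is int; b is int; q is int; r is int; result = 'int_int'

'int_int'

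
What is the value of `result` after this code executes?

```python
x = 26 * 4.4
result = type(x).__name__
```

x is float; result = 'float'

'float'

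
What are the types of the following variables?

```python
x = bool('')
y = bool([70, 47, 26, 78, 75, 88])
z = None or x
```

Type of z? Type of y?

None or bool returns the bool; bool() returns bool

bool, bool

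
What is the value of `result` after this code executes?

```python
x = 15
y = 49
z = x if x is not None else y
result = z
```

x = 15; y = 49; z = 15; result = 15

15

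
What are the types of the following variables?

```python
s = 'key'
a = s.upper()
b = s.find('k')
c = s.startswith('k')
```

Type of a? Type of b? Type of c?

upper() returns str; find() returns int; startswith() returns bool

str, int, bool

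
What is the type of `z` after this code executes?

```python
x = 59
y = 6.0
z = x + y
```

int + float = float

float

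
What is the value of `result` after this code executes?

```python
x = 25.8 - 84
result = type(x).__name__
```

x is float; result = 'float'

'float'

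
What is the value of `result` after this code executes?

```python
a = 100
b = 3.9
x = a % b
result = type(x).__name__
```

a is int; b is float; x is float; result = 'float'

'float'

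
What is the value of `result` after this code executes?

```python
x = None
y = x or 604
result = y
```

x = None; y = 604; result = 604

604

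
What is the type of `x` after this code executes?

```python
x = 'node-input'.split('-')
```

str.split() returns list

list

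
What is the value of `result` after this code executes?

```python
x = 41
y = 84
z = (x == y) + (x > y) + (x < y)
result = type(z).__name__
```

x is int; y is int; z is int; result = 'int'

'int'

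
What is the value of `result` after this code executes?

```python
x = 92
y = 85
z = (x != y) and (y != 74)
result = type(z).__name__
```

x is int; y is int; z is bool; result = 'bool'

'bool'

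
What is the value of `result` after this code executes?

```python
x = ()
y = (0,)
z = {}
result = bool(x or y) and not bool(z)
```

x = (); y = (0,); z = {}; result = True

True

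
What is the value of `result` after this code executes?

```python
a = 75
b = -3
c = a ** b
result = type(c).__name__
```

a is int; b is int; c is float; result = 'float'

'float'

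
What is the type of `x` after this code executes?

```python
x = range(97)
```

range() returns a range object

range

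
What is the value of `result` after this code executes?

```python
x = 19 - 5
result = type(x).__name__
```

x is int; result = 'int'

'int'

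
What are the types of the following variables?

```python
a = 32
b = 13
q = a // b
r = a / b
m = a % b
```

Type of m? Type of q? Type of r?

% of ints returns int; // returns int; / returns float

int, int, float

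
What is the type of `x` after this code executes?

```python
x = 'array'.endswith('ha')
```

str.endswith() returns bool

bool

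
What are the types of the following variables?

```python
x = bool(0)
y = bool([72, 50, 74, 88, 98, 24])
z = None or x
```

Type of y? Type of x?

bool() returns bool; bool() returns bool

bool, bool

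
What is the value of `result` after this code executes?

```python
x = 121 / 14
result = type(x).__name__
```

x is float; result = 'float'

'float'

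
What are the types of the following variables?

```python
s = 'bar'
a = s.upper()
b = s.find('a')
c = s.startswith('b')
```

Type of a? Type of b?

upper() returns str; find() returns int

str, int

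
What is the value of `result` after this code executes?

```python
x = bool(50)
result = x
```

x = True; result = True

True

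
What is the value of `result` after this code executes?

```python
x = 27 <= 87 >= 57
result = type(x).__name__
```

x is bool; result = 'bool'

'bool'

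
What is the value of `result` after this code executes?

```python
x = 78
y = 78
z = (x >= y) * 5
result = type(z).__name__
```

x is int; y is int; z is int; result = 'int'

'int'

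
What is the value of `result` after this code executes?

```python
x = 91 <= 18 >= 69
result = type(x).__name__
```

x is bool; result = 'bool'

'bool'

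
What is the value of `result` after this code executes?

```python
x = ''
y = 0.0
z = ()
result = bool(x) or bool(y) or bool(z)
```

x = ''; y = 0.0; z = (); result = False

False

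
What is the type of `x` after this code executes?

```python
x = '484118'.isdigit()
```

str.isdigit() returns bool

bool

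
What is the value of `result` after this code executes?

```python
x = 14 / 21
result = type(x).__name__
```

x is float; result = 'float'

'float'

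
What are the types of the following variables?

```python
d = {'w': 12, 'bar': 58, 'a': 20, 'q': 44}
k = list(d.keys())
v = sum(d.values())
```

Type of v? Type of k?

sum of ints is int; list() converts to list

int, list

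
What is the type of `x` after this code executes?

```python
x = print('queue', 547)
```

print() returns None

NoneType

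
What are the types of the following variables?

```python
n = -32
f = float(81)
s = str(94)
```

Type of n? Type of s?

n is assigned a bare integer (no decimal point), so it is an int; s is assigned the result of calling str(), which returns a str

int, str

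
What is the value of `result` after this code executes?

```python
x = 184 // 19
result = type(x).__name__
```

x is int; result = 'int'

'int'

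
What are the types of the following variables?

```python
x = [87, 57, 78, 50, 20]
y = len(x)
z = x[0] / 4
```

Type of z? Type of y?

int / int = float; len() returns int

float, int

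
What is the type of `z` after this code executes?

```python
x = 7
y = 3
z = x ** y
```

positive int ** positive int = int

int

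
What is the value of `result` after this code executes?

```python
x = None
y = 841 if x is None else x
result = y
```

x = None; y = 841; result = 841

841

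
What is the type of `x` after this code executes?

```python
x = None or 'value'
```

'or' with None returns the other truthy value (str)

str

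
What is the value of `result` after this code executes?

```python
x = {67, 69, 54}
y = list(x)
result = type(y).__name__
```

x is set; y is list; result = 'list'

'list'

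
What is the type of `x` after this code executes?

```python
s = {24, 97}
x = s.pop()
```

Popping from set[int] returns int

int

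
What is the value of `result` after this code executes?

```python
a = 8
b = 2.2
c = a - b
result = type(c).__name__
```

a is int; b is float; c is float; result = 'float'

'float'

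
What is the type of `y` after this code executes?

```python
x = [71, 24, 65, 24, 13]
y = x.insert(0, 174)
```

list.insert() returns None

NoneType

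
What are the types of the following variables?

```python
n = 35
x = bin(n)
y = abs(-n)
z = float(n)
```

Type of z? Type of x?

float() returns float; bin() returns str

float, str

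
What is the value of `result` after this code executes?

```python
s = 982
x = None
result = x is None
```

s = 982; x = None; result = True

True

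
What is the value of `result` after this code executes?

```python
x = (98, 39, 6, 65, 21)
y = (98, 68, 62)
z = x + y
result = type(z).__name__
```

x is tuple; y is tuple; z is tuple; result = 'tuple'

'tuple'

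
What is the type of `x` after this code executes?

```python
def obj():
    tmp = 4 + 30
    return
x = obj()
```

Bare return returns None

NoneType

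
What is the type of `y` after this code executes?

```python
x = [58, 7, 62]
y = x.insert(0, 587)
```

list.insert() returns None

NoneType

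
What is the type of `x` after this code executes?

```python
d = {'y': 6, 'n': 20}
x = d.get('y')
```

dict.get() returns value type when found

int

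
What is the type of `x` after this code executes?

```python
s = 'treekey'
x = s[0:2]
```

Slicing a str returns str

str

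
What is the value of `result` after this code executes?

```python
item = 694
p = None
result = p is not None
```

item = 694; p = None; result = False

False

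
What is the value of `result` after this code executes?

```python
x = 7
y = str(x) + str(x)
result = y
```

x = 7; y = '77'; result = '77'

'77'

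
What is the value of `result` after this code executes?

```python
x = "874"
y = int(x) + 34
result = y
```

x = '874'; y = 908; result = 908

908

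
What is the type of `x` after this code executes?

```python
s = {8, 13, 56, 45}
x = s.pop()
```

Popping from set[int] returns int

int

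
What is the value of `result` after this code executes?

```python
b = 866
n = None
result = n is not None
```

b = 866; n = None; result = False

False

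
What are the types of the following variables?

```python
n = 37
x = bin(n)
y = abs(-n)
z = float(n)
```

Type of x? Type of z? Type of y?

bin() returns str; float() returns float; abs() of int returns int

str, float, int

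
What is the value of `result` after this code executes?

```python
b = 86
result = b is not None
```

b = 86; result = True

True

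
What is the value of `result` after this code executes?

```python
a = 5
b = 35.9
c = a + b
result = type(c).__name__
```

a is int; b is float; c is float; result = 'float'

'float'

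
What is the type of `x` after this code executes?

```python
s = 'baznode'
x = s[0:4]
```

Slicing a str returns str

str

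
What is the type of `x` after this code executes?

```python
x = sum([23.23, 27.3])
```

sum() of floats returns float

float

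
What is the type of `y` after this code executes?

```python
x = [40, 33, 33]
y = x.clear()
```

list.clear() returns None

NoneType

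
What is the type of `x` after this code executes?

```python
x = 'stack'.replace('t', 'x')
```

str.replace() returns str

str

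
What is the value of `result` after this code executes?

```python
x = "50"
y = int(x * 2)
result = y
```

x = '50'; y = 5050; result = 5050

5050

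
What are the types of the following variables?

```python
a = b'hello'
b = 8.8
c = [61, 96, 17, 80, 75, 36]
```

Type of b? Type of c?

b is assigned a number with a decimal point, so it is a float; c is assigned a list literal (square brackets)

float, list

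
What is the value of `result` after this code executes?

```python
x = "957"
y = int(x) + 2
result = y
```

x = '957'; y = 959; result = 959

959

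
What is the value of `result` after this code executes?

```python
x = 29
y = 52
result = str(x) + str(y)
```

x = 29; y = 52; result = '2952'

'2952'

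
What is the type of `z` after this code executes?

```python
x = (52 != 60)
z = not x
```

'not' returns bool

bool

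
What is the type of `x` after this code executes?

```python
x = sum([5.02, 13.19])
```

sum() of floats returns float

float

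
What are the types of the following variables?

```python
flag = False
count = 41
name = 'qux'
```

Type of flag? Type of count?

flag is assigned the constant False, which has type bool; count is assigned a bare integer (no decimal point), so it is an int

bool, int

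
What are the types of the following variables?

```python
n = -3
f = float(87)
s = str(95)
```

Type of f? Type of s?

f is assigned the result of calling float(), which returns a float; s is assigned the result of calling str(), which returns a str

float, str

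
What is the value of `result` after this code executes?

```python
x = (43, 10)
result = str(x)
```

x = (43, 10); result = '(43, 10)'

'(43, 10)'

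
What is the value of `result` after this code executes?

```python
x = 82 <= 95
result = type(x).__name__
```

x is bool; result = 'bool'

'bool'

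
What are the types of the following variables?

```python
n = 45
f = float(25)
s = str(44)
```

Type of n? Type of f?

n is assigned a bare integer (no decimal point), so it is an int; f is assigned the result of calling float(), which returns a float

int, float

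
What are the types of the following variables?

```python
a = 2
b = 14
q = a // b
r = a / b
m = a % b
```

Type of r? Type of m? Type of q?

/ returns float; % of ints returns int; // returns int

float, int, int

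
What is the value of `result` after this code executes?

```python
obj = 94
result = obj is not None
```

obj = 94; result = True

True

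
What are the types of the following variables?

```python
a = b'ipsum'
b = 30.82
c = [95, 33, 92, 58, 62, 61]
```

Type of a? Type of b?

a is assigned a bytes literal (b'...' prefix); b is assigned a number with a decimal point, so it is a float

bytes, float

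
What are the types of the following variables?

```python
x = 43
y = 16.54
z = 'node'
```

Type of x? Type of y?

x is assigned a bare integer (no decimal point), so it is an int; y is assigned a number with a decimal point, so it is a float

int, float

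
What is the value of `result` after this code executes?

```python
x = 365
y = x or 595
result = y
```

x = 365; y = 365; result = 365

365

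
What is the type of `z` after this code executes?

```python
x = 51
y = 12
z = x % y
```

int % int = int

int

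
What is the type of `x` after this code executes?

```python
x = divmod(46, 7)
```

divmod() returns tuple of (quotient, remainder)

tuple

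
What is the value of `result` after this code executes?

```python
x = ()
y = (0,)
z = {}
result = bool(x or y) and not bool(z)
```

x = (); y = (0,); z = {}; result = True

True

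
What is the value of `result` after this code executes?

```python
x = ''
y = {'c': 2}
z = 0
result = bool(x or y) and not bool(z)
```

x = ''; y = {'c': 2}; z = 0; result = True

True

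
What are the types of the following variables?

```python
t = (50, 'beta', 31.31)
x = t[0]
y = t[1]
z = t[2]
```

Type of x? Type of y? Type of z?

tuple[0] is int; tuple[1] is str; tuple[2] is float

int, str, float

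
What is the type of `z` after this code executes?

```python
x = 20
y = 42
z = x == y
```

Equality comparison returns bool

bool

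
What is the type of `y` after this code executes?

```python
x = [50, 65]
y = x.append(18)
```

list.append() returns None (mutates in place)

NoneType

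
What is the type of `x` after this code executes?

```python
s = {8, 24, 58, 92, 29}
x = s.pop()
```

Popping from set[int] returns int

int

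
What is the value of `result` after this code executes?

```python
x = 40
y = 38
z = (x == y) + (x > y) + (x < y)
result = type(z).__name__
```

x is int; y is int; z is int; result = 'int'

'int'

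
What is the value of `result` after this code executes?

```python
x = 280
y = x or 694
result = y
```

x = 280; y = 280; result = 280

280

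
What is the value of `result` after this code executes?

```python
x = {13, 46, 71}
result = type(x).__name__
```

x is set; result = 'set'

'set'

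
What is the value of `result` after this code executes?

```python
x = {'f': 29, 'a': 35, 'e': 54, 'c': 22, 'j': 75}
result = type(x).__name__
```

x is dict; result = 'dict'

'dict'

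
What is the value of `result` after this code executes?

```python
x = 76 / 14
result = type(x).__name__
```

x is float; result = 'float'

'float'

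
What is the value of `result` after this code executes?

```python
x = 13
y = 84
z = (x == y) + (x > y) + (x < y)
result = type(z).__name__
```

x is int; y is int; z is int; result = 'int'

'int'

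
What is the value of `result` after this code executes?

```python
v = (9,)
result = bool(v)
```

v = (9,); result = True

True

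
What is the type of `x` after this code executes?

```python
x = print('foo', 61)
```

print() returns None

NoneType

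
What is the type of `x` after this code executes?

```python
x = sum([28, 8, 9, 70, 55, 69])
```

sum() of ints returns int

int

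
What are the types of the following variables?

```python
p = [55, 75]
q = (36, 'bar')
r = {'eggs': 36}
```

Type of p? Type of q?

p is assigned a list literal (square brackets); q is assigned a tuple (parenthesized, comma-separated values)

list, tuple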